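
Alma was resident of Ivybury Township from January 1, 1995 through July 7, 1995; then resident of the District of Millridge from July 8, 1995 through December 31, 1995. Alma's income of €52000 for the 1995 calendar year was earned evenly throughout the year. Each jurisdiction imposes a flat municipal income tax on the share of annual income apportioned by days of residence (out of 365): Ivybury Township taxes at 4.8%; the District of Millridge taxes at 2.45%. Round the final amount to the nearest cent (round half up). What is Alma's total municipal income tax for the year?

Ivybury Township, January 1 – July 7, 1995: 188 days → €52000 × 4.8% × 188/365 = €1285.6110
The District of Millridge, July 8 – December 31, 1995: 177 days → €52000 × 2.45% × 177/365 = €617.8027
Total = €1903.4137

€1903.41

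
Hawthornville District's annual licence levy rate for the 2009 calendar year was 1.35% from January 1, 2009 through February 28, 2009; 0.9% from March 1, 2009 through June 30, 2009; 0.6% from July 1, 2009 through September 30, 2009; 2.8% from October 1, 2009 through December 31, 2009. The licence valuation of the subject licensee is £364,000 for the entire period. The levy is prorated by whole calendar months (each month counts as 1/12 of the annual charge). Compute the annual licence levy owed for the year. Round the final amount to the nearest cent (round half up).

£5,005.00

January 1 – February 28, 2009: 2 months at 1.35% → £364,000 × 1.35% × 2/12 = £819.0000
March 1 – June 30, 2009: 4 months at 0.9% → £364,000 × 0.9% × 4/12 = £1,092.0000
July 1 – September 30, 2009: 3 months at 0.6% → £364,000 × 0.6% × 3/12 = £546.0000
October 1 – December 31, 2009: 3 months at 2.8% → £364,000 × 2.8% × 3/12 = £2,548.0000
Total = £5,005.0000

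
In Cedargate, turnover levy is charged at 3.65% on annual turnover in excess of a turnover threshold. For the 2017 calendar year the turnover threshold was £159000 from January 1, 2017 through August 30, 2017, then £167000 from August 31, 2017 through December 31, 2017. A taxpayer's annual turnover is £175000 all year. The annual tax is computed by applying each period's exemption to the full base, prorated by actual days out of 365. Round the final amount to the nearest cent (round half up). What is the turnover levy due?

January 1 – August 30, 2017: 242 days, exemption £159000 → (£175000 − £159000) × 3.65% × 242/365 = £387.2000
August 31 – December 31, 2017: 123 days, exemption £167000 → (£175000 − £167000) × 3.65% × 123/365 = £98.4000
Total = £485.6000

£485.60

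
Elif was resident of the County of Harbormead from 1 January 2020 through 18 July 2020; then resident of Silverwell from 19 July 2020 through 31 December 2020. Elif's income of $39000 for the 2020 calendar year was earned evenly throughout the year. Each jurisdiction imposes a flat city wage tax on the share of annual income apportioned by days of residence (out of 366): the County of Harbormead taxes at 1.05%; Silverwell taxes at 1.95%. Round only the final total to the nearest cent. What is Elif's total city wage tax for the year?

$568.70

The County of Harbormead, 1 January – 18 July 2020: 200 days → $39000 × 1.05% × 200/366 = $223.7705
Silverwell, 19 July – 31 December 2020: 166 days → $39000 × 1.95% × 166/366 = $344.9262
Total = $568.6967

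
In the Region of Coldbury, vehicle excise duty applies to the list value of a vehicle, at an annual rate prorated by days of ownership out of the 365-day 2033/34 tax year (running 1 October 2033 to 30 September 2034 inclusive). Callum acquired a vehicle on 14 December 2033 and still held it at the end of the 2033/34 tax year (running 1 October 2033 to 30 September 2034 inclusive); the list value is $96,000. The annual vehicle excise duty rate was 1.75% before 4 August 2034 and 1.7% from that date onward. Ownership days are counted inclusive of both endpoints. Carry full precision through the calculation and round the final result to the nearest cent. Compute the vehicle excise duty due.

14 December 2033 – 3 August 2034: 233 days at 1.75% → $96,000 × 1.75% × 233/365 = $1,072.4384
4 August – 30 September 2034: 58 days at 1.7% → $96,000 × 1.7% × 58/365 = $259.3315
Total = $1,331.7699

$1,331.77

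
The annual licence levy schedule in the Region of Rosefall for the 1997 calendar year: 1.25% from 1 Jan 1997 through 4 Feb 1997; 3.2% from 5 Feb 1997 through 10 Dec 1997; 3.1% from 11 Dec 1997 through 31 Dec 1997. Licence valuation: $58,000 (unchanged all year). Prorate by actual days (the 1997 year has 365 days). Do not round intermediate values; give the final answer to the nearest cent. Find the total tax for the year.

$1,744.21

1 Jan – 4 Feb 1997: 35 days at 1.25% → $58,000 × 1.25% × 35/365 = $69.5205
5 Feb – 10 Dec 1997: 309 days at 3.2% → $58,000 × 3.2% × 309/365 = $1,571.2438
11 Dec – 31 Dec 1997: 21 days at 3.1% → $58,000 × 3.1% × 21/365 = $103.4466
Total = $1,744.2110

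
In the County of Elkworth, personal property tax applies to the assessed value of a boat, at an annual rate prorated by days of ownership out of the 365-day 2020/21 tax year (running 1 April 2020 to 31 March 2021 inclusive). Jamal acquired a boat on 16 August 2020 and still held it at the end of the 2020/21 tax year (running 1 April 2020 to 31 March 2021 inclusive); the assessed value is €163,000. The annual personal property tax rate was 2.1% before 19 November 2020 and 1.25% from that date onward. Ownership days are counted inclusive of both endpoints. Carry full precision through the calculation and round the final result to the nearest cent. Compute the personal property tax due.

16 August – 18 November 2020: 95 days at 2.1% → €163,000 × 2.1% × 95/365 = €890.9178
19 November 2020 – 31 March 2021: 133 days at 1.25% → €163,000 × 1.25% × 133/365 = €742.4315
Total = €1,633.3493

€1,633.35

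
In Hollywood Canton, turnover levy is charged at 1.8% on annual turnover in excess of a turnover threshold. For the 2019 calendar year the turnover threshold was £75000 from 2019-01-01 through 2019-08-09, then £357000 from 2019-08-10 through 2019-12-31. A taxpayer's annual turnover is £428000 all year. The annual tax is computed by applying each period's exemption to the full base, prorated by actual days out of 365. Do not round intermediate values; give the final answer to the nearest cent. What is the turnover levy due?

2019-01-01 to 2019-08-09: 221 days, exemption £75000 → (£428000 − £75000) × 1.8% × 221/365 = £3847.2164
2019-08-10 to 2019-12-31: 144 days, exemption £357000 → (£428000 − £357000) × 1.8% × 144/365 = £504.1973
Total = £4351.4137

£4351.41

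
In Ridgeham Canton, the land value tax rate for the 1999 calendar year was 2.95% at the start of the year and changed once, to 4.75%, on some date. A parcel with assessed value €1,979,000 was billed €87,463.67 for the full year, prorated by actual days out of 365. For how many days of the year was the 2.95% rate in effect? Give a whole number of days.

67 days

Let d = days at the first rate; then 365 − d days at the second rate.
€1,979,000 × [2.95%·d + 4.75%·(365−d)] / 365 = €87,463.67
Solving gives d = 67, so the new rate took effect on 9 March 1999.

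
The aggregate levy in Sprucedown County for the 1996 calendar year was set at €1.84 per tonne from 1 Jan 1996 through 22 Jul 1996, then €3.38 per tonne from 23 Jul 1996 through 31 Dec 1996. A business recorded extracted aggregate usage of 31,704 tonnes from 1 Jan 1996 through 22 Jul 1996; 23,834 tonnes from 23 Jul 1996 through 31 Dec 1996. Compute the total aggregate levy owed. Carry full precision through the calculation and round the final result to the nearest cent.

€138,894.28

1 Jan – 22 Jul 1996: 31,704 tonnes at €1.84/tonne → €58,335.36
23 Jul – 31 Dec 1996: 23,834 tonnes at €3.38/tonne → €80,558.92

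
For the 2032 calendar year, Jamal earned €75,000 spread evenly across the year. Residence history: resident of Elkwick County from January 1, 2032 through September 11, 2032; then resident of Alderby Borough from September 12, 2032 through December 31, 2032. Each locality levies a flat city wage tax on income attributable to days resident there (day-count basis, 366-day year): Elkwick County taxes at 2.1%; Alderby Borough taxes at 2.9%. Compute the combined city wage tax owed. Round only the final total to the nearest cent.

Elkwick County, January 1 – September 11, 2032: 255 days → €75,000 × 2.1% × 255/366 = €1,097.3361
Alderby Borough, September 12 – December 31, 2032: 111 days → €75,000 × 2.9% × 111/366 = €659.6311
Total = €1,756.9672

€1,756.97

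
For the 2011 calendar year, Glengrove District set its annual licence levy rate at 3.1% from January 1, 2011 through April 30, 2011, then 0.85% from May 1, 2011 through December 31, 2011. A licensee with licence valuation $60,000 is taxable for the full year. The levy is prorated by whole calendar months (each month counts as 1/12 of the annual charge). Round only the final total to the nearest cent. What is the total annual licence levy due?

$960.00

January 1 – April 30, 2011: 4 months at 3.1% → $60,000 × 3.1% × 4/12 = $620.0000
May 1 – December 31, 2011: 8 months at 0.85% → $60,000 × 0.85% × 8/12 = $340.0000
Total = $960.0000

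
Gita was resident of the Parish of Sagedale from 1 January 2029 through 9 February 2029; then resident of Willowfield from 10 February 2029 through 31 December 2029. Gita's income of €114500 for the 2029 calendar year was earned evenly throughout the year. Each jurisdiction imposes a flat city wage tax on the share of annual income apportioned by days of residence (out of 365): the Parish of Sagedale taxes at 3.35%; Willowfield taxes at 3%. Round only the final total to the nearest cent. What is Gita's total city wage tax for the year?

€3478.92

The Parish of Sagedale, 1 January – 9 February 2029: 40 days → €114500 × 3.35% × 40/365 = €420.3562
Willowfield, 10 February – 31 December 2029: 325 days → €114500 × 3% × 325/365 = €3058.5616
Total = €3478.9178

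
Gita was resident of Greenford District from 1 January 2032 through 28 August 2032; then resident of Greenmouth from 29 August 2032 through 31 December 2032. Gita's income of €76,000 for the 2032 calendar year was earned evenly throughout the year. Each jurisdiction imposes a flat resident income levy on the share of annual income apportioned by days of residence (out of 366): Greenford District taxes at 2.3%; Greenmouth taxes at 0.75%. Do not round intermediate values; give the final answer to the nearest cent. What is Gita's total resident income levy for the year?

€1,345.68

Greenford District, 1 January – 28 August 2032: 241 days → €76,000 × 2.3% × 241/366 = €1,151.0055
Greenmouth, 29 August – 31 December 2032: 125 days → €76,000 × 0.75% × 125/366 = €194.6721
Total = €1,345.6776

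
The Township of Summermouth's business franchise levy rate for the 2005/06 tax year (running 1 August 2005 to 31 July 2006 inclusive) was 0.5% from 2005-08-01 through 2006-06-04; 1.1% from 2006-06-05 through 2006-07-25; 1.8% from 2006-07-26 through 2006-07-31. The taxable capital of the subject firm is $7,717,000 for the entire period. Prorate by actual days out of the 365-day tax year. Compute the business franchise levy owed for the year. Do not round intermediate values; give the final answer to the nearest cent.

2005-08-01 to 2006-06-04: 308 days at 0.5% → $7,717,000 × 0.5% × 308/365 = $32,559.3973
2006-06-05 to 2006-07-25: 51 days at 1.1% → $7,717,000 × 1.1% × 51/365 = $11,860.9233
2006-07-26 to 2006-07-31: 6 days at 1.8% → $7,717,000 × 1.8% × 6/365 = $2,283.3863
Total = $46,703.7068

$46,703.71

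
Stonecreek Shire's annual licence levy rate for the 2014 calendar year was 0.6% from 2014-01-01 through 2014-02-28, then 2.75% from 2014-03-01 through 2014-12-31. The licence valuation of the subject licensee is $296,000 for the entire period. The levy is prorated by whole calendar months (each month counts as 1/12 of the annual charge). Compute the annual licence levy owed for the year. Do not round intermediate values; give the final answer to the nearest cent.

$7,079.33

2014-01-01 to 2014-02-28: 2 months at 0.6% → $296,000 × 0.6% × 2/12 = $296.0000
2014-03-01 to 2014-12-31: 10 months at 2.75% → $296,000 × 2.75% × 10/12 = $6,783.3333
Total = $7,079.3333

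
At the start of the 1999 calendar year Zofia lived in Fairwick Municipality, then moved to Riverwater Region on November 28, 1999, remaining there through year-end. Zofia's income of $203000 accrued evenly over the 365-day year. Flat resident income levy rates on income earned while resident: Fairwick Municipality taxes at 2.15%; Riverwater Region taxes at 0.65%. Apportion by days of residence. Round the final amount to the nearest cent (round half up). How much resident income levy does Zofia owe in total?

$4080.86

Fairwick Municipality, January 1 – November 27, 1999: 331 days → $203000 × 2.15% × 331/365 = $3957.9438
Riverwater Region, November 28 – December 31, 1999: 34 days → $203000 × 0.65% × 34/365 = $122.9123
Total = $4080.8562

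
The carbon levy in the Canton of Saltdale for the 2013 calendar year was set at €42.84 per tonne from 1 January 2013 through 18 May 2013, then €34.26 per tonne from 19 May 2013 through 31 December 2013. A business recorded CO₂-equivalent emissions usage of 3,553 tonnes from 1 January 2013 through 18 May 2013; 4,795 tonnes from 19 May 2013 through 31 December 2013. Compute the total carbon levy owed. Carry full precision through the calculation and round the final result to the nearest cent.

€316,487.22

1 January – 18 May 2013: 3,553 tonnes at €42.84/tonne → €152,210.52
19 May – 31 December 2013: 4,795 tonnes at €34.26/tonne → €164,276.70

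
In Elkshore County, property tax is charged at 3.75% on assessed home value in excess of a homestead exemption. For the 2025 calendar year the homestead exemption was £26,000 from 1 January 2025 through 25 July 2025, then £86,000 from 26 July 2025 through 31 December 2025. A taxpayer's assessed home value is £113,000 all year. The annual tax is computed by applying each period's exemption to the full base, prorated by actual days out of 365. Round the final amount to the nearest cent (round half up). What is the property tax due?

£2,282.36

1 January – 25 July 2025: 206 days, exemption £26,000 → (£113,000 − £26,000) × 3.75% × 206/365 = £1,841.3014
26 July – 31 December 2025: 159 days, exemption £86,000 → (£113,000 − £86,000) × 3.75% × 159/365 = £441.0616
Total = £2,282.3630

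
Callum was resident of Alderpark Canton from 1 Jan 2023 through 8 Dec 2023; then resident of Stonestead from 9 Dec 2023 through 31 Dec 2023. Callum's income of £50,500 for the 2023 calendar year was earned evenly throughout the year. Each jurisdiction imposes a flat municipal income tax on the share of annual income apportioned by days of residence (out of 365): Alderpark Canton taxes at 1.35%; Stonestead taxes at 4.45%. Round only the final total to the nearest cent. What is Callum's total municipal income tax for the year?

£780.40

Alderpark Canton, 1 Jan – 8 Dec 2023: 342 days → £50,500 × 1.35% × 342/365 = £638.7904
Stonestead, 9 Dec – 31 Dec 2023: 23 days → £50,500 × 4.45% × 23/365 = £141.6075
Total = £780.3979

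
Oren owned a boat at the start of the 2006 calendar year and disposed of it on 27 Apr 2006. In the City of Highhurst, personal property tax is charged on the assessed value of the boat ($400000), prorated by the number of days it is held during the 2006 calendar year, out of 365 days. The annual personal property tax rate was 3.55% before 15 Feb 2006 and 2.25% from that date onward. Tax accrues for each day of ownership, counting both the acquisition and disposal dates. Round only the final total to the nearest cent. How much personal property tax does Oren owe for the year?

$3526.03

1 Jan – 14 Feb 2006: 45 days at 3.55% → $400000 × 3.55% × 45/365 = $1750.6849
15 Feb – 27 Apr 2006: 72 days at 2.25% → $400000 × 2.25% × 72/365 = $1775.3425
Total = $3526.0274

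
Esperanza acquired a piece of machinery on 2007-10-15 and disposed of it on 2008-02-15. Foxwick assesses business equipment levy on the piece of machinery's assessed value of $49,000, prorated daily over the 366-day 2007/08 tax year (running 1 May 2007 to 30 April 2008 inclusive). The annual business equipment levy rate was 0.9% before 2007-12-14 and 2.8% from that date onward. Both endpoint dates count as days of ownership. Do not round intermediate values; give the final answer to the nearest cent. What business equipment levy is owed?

2007-10-15 to 2007-12-13: 60 days at 0.9% → $49,000 × 0.9% × 60/366 = $72.2951
2007-12-14 to 2008-02-15: 64 days at 2.8% → $49,000 × 2.8% × 64/366 = $239.9126
Total = $312.2077

$312.21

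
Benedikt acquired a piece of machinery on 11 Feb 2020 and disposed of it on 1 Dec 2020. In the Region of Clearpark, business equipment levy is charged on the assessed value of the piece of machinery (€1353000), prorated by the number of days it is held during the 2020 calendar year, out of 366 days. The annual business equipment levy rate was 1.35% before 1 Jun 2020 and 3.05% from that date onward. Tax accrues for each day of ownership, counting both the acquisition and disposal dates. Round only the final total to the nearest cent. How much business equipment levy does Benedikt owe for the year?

11 Feb – 31 May 2020: 111 days at 1.35% → €1353000 × 1.35% × 111/366 = €5539.5369
1 Jun – 1 Dec 2020: 184 days at 3.05% → €1353000 × 3.05% × 184/366 = €20746.0000
Total = €26285.5369

€26285.54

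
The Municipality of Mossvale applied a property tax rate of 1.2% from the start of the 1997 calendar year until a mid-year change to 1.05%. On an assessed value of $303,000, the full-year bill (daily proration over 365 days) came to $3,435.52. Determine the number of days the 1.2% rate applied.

204 days

Let d = days at the first rate; then 365 − d days at the second rate.
$303,000 × [1.2%·d + 1.05%·(365−d)] / 365 = $3,435.52
Solving gives d = 204, so the new rate took effect on July 24, 1997.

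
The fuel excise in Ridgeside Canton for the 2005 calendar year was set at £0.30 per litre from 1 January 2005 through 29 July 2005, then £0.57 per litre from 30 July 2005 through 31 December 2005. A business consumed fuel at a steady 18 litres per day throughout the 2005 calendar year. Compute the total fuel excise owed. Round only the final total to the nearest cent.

1 January – 29 July 2005: 210 days × 18 litres/day = 3,780 litres at £0.30/litre → £1,134.00
30 July – 31 December 2005: 155 days × 18 litres/day = 2,790 litres at £0.57/litre → £1,590.30

£2,724.30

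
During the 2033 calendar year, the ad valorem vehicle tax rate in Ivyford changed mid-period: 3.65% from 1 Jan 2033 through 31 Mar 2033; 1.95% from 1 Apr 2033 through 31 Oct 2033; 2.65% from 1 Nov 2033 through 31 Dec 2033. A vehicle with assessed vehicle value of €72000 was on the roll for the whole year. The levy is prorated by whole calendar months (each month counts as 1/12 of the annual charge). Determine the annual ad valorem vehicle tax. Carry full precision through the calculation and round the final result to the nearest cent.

€1794.00

1 Jan – 31 Mar 2033: 3 months at 3.65% → €72000 × 3.65% × 3/12 = €657.0000
1 Apr – 31 Oct 2033: 7 months at 1.95% → €72000 × 1.95% × 7/12 = €819.0000
1 Nov – 31 Dec 2033: 2 months at 2.65% → €72000 × 2.65% × 2/12 = €318.0000
Total = €1794.0000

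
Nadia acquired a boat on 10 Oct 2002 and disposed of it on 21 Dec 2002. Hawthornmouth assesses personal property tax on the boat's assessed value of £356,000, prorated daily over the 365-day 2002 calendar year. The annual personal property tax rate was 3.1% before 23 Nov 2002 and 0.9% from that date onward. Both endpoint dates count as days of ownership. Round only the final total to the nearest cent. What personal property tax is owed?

10 Oct – 22 Nov 2002: 44 days at 3.1% → £356,000 × 3.1% × 44/365 = £1,330.3671
23 Nov – 21 Dec 2002: 29 days at 0.9% → £356,000 × 0.9% × 29/365 = £254.5644
Total = £1,584.9315

£1,584.93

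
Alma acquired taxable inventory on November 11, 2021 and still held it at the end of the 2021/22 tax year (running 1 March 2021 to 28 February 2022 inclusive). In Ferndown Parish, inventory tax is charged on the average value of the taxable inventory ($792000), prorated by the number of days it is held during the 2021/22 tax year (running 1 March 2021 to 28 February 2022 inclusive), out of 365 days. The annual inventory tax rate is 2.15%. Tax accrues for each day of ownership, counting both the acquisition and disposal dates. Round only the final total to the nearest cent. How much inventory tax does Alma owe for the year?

$5131.73

Days held (November 11, 2021 – February 28, 2022): 110 out of 365
Tax = $792000 × 2.15% × 110/365 = $5131.7260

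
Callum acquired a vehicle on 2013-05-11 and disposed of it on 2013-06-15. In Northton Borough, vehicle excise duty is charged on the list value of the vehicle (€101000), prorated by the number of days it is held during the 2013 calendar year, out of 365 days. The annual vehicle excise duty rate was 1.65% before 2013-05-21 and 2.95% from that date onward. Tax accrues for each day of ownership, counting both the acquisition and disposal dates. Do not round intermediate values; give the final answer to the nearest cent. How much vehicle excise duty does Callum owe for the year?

€257.90

2013-05-11 to 2013-05-20: 10 days at 1.65% → €101000 × 1.65% × 10/365 = €45.6575
2013-05-21 to 2013-06-15: 26 days at 2.95% → €101000 × 2.95% × 26/365 = €212.2384
Total = €257.8959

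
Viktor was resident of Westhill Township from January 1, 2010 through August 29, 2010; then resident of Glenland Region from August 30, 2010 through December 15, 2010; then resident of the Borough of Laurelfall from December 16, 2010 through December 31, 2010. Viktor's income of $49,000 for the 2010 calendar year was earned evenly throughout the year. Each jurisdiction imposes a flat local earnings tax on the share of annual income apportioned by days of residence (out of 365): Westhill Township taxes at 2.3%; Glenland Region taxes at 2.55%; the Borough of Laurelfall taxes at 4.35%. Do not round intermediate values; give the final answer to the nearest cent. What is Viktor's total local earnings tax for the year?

Westhill Township, January 1 – August 29, 2010: 241 days → $49,000 × 2.3% × 241/365 = $744.1288
Glenland Region, August 30 – December 15, 2010: 108 days → $49,000 × 2.55% × 108/365 = $369.7151
The Borough of Laurelfall, December 16 – December 31, 2010: 16 days → $49,000 × 4.35% × 16/365 = $93.4356
Total = $1,207.2795

$1,207.28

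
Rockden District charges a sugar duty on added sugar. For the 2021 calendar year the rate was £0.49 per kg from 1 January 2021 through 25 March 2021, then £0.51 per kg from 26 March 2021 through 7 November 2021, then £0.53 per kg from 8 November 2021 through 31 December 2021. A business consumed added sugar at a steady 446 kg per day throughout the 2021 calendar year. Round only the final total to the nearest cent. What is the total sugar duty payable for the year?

1 January – 25 March 2021: 84 days × 446 kg/day = 37,464 kg at £0.49/kg → £18357.36
26 March – 7 November 2021: 227 days × 446 kg/day = 101,242 kg at £0.51/kg → £51633.42
8 November – 31 December 2021: 54 days × 446 kg/day = 24,084 kg at £0.53/kg → £12764.52

£82755.30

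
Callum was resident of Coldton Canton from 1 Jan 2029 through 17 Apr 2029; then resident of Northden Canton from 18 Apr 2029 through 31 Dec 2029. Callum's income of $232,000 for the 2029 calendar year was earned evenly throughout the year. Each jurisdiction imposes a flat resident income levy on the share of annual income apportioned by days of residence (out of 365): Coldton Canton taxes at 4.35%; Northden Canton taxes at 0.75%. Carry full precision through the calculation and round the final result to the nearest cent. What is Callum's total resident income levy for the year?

$4,188.39

Coldton Canton, 1 Jan – 17 Apr 2029: 107 days → $232,000 × 4.35% × 107/365 = $2,958.4767
Northden Canton, 18 Apr – 31 Dec 2029: 258 days → $232,000 × 0.75% × 258/365 = $1,229.9178
Total = $4,188.3945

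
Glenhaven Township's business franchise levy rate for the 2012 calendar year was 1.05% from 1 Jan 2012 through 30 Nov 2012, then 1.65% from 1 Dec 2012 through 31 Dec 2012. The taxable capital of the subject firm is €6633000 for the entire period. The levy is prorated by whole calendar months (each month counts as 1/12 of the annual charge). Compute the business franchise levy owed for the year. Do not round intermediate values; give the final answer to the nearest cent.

1 Jan – 30 Nov 2012: 11 months at 1.05% → €6633000 × 1.05% × 11/12 = €63842.6250
1 Dec – 31 Dec 2012: 1 month at 1.65% → €6633000 × 1.65% × 1/12 = €9120.3750
Total = €72963.0000

€72963.00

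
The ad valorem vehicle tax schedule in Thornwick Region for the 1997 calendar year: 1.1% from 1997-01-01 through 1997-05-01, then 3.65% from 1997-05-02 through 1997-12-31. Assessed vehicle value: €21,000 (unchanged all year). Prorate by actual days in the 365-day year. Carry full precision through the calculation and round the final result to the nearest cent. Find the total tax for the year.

1997-01-01 to 1997-05-01: 121 days at 1.1% → €21,000 × 1.1% × 121/365 = €76.5781
1997-05-02 to 1997-12-31: 244 days at 3.65% → €21,000 × 3.65% × 244/365 = €512.4000
Total = €588.9781

€588.98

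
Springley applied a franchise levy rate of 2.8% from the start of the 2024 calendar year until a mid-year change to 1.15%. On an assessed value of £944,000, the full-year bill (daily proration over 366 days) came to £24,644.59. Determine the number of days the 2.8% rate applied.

Let d = days at the first rate; then 366 − d days at the second rate.
£944,000 × [2.8%·d + 1.15%·(366−d)] / 366 = £24,644.59
Solving gives d = 324, so the new rate took effect on 20 Nov 2024.

324 days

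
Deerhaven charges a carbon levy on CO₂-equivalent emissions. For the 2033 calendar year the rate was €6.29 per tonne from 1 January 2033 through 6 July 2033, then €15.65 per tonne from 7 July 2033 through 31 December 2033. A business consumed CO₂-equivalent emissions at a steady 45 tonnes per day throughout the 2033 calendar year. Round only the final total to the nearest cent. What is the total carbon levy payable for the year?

€178,286.85

1 January – 6 July 2033: 187 days × 45 tonnes/day = 8,415 tonnes at €6.29/tonne → €52,930.35
7 July – 31 December 2033: 178 days × 45 tonnes/day = 8,010 tonnes at €15.65/tonne → €125,356.50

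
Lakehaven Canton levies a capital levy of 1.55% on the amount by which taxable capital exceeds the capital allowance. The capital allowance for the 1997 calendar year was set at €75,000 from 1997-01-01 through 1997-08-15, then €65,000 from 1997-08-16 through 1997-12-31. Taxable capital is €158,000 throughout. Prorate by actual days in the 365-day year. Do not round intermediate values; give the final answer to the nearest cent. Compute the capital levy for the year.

€1,345.10

1997-01-01 to 1997-08-15: 227 days, exemption €75,000 → (€158,000 − €75,000) × 1.55% × 227/365 = €800.0973
1997-08-16 to 1997-12-31: 138 days, exemption €65,000 → (€158,000 − €65,000) × 1.55% × 138/365 = €545.0055
Total = €1,345.1027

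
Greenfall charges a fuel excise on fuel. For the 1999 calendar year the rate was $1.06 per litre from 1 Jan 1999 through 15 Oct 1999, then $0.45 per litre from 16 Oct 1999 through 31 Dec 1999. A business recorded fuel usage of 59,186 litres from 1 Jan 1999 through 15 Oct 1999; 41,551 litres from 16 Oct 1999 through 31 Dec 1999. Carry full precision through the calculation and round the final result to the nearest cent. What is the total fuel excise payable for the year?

1 Jan – 15 Oct 1999: 59,186 litres at $1.06/litre → $62,737.16
16 Oct – 31 Dec 1999: 41,551 litres at $0.45/litre → $18,697.95

$81,435.11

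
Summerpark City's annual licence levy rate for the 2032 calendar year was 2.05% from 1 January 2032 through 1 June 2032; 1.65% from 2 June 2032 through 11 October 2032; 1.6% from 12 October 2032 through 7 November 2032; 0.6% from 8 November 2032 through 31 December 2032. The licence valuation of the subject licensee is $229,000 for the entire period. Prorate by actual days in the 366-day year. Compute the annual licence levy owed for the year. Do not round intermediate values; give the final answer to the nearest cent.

1 January – 1 June 2032: 153 days at 2.05% → $229,000 × 2.05% × 153/366 = $1,962.4549
2 June – 11 October 2032: 132 days at 1.65% → $229,000 × 1.65% × 132/366 = $1,362.7377
12 October – 7 November 2032: 27 days at 1.6% → $229,000 × 1.6% × 27/366 = $270.2951
8 November – 31 December 2032: 54 days at 0.6% → $229,000 × 0.6% × 54/366 = $202.7213
Total = $3,798.2090

$3,798.21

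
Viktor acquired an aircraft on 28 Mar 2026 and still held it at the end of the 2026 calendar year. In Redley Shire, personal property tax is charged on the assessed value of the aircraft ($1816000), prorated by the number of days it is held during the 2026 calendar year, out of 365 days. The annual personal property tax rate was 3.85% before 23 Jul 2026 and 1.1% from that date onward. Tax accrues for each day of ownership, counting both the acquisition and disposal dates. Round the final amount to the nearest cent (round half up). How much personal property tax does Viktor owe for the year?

$31277.49

28 Mar – 22 Jul 2026: 117 days at 3.85% → $1816000 × 3.85% × 117/365 = $22411.4301
23 Jul – 31 Dec 2026: 162 days at 1.1% → $1816000 × 1.1% × 162/365 = $8866.0603
Total = $31277.4904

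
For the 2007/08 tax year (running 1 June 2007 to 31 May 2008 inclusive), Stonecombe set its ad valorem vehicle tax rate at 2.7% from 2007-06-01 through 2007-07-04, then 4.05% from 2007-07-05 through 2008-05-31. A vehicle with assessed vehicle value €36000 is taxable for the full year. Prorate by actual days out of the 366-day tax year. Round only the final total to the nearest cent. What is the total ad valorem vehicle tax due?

2007-06-01 to 2007-07-04: 34 days at 2.7% → €36000 × 2.7% × 34/366 = €90.2951
2007-07-05 to 2008-05-31: 332 days at 4.05% → €36000 × 4.05% × 332/366 = €1322.5574
Total = €1412.8525

€1412.85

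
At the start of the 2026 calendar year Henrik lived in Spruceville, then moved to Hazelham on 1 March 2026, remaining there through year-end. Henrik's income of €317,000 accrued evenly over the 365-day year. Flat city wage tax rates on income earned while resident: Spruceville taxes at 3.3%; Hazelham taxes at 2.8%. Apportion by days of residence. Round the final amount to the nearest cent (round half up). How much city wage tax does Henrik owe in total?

€9,132.21

Spruceville, 1 January – 28 February 2026: 59 days → €317,000 × 3.3% × 59/365 = €1,690.9562
Hazelham, 1 March – 31 December 2026: 306 days → €317,000 × 2.8% × 306/365 = €7,441.2493
Total = €9,132.2055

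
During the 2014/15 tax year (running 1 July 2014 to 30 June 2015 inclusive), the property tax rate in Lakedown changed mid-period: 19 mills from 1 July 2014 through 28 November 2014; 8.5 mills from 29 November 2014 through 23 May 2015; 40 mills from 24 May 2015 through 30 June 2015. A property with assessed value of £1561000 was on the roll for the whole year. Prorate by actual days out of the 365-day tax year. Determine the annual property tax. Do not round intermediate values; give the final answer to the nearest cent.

£25168.45

1 July – 28 November 2014: 151 days at 19 mills → £1561000 × 1.9% × 151/365 = £12269.8877
29 November 2014 – 23 May 2015: 176 days at 8.5 mills → £1561000 × 0.85% × 176/365 = £6397.9616
24 May – 30 June 2015: 38 days at 40 mills → £1561000 × 4% × 38/365 = £6500.6027
Total = £25168.4521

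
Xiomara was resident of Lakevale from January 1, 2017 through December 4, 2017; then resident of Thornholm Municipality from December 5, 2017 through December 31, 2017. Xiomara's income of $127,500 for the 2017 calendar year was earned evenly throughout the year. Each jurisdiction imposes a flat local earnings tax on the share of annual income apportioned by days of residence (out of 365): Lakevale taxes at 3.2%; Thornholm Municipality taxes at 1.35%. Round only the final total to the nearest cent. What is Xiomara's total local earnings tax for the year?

$3,905.52

Lakevale, January 1 – December 4, 2017: 338 days → $127,500 × 3.2% × 338/365 = $3,778.1918
Thornholm Municipality, December 5 – December 31, 2017: 27 days → $127,500 × 1.35% × 27/365 = $127.3253
Total = $3,905.5171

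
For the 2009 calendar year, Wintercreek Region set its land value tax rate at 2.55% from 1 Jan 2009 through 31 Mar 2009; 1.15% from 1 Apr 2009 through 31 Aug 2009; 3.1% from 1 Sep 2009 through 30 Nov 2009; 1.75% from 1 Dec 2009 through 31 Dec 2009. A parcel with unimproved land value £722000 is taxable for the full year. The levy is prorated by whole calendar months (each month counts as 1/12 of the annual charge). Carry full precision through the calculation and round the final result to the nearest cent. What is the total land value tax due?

1 Jan – 31 Mar 2009: 3 months at 2.55% → £722000 × 2.55% × 3/12 = £4602.7500
1 Apr – 31 Aug 2009: 5 months at 1.15% → £722000 × 1.15% × 5/12 = £3459.5833
1 Sep – 30 Nov 2009: 3 months at 3.1% → £722000 × 3.1% × 3/12 = £5595.5000
1 Dec – 31 Dec 2009: 1 month at 1.75% → £722000 × 1.75% × 1/12 = £1052.9167
Total = £14710.7500

£14710.75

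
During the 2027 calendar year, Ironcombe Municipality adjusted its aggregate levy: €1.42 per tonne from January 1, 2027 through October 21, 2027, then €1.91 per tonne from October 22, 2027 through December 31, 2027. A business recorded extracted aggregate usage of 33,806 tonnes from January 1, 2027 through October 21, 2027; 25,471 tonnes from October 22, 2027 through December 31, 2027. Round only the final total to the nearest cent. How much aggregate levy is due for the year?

January 1 – October 21, 2027: 33,806 tonnes at €1.42/tonne → €48004.52
October 22 – December 31, 2027: 25,471 tonnes at €1.91/tonne → €48649.61

€96654.13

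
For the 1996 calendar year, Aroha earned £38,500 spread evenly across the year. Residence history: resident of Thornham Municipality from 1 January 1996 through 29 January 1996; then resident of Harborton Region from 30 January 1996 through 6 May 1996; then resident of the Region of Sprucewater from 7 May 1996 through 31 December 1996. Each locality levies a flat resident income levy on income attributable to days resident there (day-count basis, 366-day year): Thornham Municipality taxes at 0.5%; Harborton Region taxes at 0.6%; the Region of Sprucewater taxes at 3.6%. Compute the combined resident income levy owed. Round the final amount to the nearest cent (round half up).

£982.17

Thornham Municipality, 1 January – 29 January 1996: 29 days → £38,500 × 0.5% × 29/366 = £15.2527
Harborton Region, 30 January – 6 May 1996: 98 days → £38,500 × 0.6% × 98/366 = £61.8525
The Region of Sprucewater, 7 May – 31 December 1996: 239 days → £38,500 × 3.6% × 239/366 = £905.0656
Total = £982.1708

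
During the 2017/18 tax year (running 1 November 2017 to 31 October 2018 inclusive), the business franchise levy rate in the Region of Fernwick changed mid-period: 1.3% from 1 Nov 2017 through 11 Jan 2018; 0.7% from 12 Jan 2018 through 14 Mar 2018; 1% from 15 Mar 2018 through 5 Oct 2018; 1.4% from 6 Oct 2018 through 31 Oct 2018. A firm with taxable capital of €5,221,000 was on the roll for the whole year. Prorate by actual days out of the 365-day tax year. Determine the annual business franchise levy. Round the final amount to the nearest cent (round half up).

1 Nov 2017 – 11 Jan 2018: 72 days at 1.3% → €5,221,000 × 1.3% × 72/365 = €13,388.6466
12 Jan – 14 Mar 2018: 62 days at 0.7% → €5,221,000 × 0.7% × 62/365 = €6,207.9836
15 Mar – 5 Oct 2018: 205 days at 1% → €5,221,000 × 1% × 205/365 = €29,323.4247
6 Oct – 31 Oct 2018: 26 days at 1.4% → €5,221,000 × 1.4% × 26/365 = €5,206.6959
Total = €54,126.7507

€54,126.75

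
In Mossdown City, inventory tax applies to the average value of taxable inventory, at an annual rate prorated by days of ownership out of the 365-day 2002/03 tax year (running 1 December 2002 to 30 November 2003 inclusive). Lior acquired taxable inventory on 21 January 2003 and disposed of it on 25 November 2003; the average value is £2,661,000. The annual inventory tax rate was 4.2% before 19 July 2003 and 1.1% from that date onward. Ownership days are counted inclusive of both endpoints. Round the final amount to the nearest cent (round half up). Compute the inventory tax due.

£65,234.60

21 January – 18 July 2003: 179 days at 4.2% → £2,661,000 × 4.2% × 179/365 = £54,809.3096
19 July – 25 November 2003: 130 days at 1.1% → £2,661,000 × 1.1% × 130/365 = £10,425.2877
Total = £65,234.5973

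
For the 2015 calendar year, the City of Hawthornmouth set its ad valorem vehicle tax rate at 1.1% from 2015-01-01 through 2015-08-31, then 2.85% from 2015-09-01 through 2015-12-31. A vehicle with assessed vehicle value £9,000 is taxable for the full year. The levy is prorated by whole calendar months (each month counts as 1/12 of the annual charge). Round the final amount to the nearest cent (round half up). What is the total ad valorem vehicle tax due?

2015-01-01 to 2015-08-31: 8 months at 1.1% → £9,000 × 1.1% × 8/12 = £66.0000
2015-09-01 to 2015-12-31: 4 months at 2.85% → £9,000 × 2.85% × 4/12 = £85.5000
Total = £151.5000

£151.50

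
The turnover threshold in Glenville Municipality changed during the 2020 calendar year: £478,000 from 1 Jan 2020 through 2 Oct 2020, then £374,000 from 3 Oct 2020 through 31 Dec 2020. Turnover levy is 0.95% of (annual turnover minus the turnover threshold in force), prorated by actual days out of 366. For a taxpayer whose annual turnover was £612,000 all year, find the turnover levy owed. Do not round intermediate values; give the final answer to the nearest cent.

£1,515.95

1 Jan – 2 Oct 2020: 276 days, exemption £478,000 → (£612,000 − £478,000) × 0.95% × 276/366 = £959.9672
3 Oct – 31 Dec 2020: 90 days, exemption £374,000 → (£612,000 − £374,000) × 0.95% × 90/366 = £555.9836
Total = £1,515.9508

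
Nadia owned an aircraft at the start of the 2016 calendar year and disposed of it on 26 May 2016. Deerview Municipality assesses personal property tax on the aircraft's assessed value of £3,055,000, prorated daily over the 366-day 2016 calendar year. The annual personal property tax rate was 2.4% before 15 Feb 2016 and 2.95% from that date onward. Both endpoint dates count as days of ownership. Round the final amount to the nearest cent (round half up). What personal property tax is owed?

1 Jan – 14 Feb 2016: 45 days at 2.4% → £3,055,000 × 2.4% × 45/366 = £9,014.7541
15 Feb – 26 May 2016: 102 days at 2.95% → £3,055,000 × 2.95% × 102/366 = £25,116.1066
Total = £34,130.8607

£34,130.86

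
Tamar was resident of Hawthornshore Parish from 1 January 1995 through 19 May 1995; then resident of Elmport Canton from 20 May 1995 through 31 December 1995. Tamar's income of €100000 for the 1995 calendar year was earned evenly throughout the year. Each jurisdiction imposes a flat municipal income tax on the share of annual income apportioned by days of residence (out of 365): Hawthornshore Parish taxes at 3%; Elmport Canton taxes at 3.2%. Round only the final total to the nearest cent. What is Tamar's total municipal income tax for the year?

€3123.84

Hawthornshore Parish, 1 January – 19 May 1995: 139 days → €100000 × 3% × 139/365 = €1142.4658
Elmport Canton, 20 May – 31 December 1995: 226 days → €100000 × 3.2% × 226/365 = €1981.3699
Total = €3123.8356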